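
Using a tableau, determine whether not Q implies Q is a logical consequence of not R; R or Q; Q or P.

Initial set: {T not R; T (R or Q); T (Q or P); F (not Q implies Q)}.
F (not Q implies Q): α-rule — add T not Q, F Q.
T (R or Q): β-rule — branch into T R  //  T Q.
  branch 1 (add T R):
    × closes — contains both R and not R.
  branch 2 (add T Q):
    × closes — contains both Q and not Q.
All 2 branches close.
Every branch closed, so the premises entail the conclusion.

Yes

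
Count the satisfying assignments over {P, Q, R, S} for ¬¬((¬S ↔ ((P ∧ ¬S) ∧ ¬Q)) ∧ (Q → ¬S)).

6

Initial set: {¬¬((¬S ↔ ((P ∧ ¬S) ∧ ¬Q)) ∧ (Q → ¬S))}.
¬¬((¬S ↔ ((P ∧ ¬S) ∧ ¬Q)) ∧ (Q → ¬S)): drop double negation, giving ((¬S ↔ ((P ∧ ¬S) ∧ ¬Q)) ∧ (Q → ¬S)).
((¬S ↔ ((P ∧ ¬S) ∧ ¬Q)) ∧ (Q → ¬S)): α-rule — add (¬S ↔ ((P ∧ ¬S) ∧ ¬Q)), (Q → ¬S).
(¬S ↔ ((P ∧ ¬S) ∧ ¬Q)): β-rule — branch into ¬S, ((P ∧ ¬S) ∧ ¬Q)  //  ¬¬S, ¬((P ∧ ¬S) ∧ ¬Q).
  branch 1 (add ¬S, ((P ∧ ¬S) ∧ ¬Q)):
    ((P ∧ ¬S) ∧ ¬Q): α-rule — add (P ∧ ¬S), ¬Q.
    (P ∧ ¬S): α-rule — add P, ¬S.
    (Q → ¬S): β-rule — branch into ¬Q  //  ¬S.
      branch 1.1 (add ¬Q):
        ○ open, literals {P=1, Q=0, S=0}.
      branch 1.2 (add ¬S):
        ○ open, literals {P=1, Q=0, S=0}.
  branch 2 (add ¬¬S, ¬((P ∧ ¬S) ∧ ¬Q)):
    (Q → ¬S): β-rule — branch into ¬Q  //  ¬S.
      branch 2.1 (add ¬Q):
        ¬((P ∧ ¬S) ∧ ¬Q): β-rule — branch into ¬(P ∧ ¬S)  //  ¬¬Q.
          branch 2.1.1 (add ¬(P ∧ ¬S)):
            ¬(P ∧ ¬S): β-rule — branch into ¬P  //  ¬¬S.
              branch 2.1.1.1 (add ¬P):
                ○ open, literals {P=0, Q=0, S=1}.
              branch 2.1.1.2 (add ¬¬S):
                ○ open, literals {Q=0, S=1}.
          branch 2.1.2 (add ¬¬Q):
            × closes — contains both Q and ¬Q.
      branch 2.2 (add ¬S):
        × closes — contains both S and ¬S.
2 branches closed, 4 open.
Each open branch fixes some atoms; the unmentioned ones are free. Counting distinct full assignments: branch {P=1, Q=0, S=0} (R) contributes 2 new; branch {P=1, Q=0, S=0} (R) contributes 0 new; branch {P=0, Q=0, S=1} (R) contributes 2 new; branch {Q=0, S=1} (P, R) contributes 2 new. Total: 6.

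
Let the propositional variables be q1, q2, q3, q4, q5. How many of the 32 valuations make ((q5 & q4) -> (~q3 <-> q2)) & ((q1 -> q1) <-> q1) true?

14

Initial set: {(((q5 & q4) -> (~q3 <-> q2)) & ((q1 -> q1) <-> q1))}.
(((q5 & q4) -> (~q3 <-> q2)) & ((q1 -> q1) <-> q1)): α-rule — add ((q5 & q4) -> (~q3 <-> q2)), ((q1 -> q1) <-> q1).
((q5 & q4) -> (~q3 <-> q2)): β-rule — branch into ~(q5 & q4)  //  (~q3 <-> q2).
  branch 1 (add ~(q5 & q4)):
    ((q1 -> q1) <-> q1): β-rule — branch into (q1 -> q1), q1  //  ~(q1 -> q1), ~q1.
      branch 1.1 (add (q1 -> q1), q1):
        ~(q5 & q4): β-rule — branch into ~q5  //  ~q4.
          branch 1.1.1 (add ~q5):
            (q1 -> q1): β-rule — branch into ~q1  //  q1.
              branch 1.1.1.1 (add ~q1):
                × closes — contains both q1 and ~q1.
              branch 1.1.1.2 (add q1):
                ○ open, literals {q1=T, q5=F}.
          branch 1.1.2 (add ~q4):
            (q1 -> q1): β-rule — branch into ~q1  //  q1.
              branch 1.1.2.1 (add ~q1):
                × closes — contains both q1 and ~q1.
              branch 1.1.2.2 (add q1):
                ○ open, literals {q1=T, q4=F}.
      branch 1.2 (add ~(q1 -> q1), ~q1):
        ~(q1 -> q1): α-rule — add q1, ~q1.
        × closes — contains both q1 and ~q1.
  branch 2 (add (~q3 <-> q2)):
    ((q1 -> q1) <-> q1): β-rule — branch into (q1 -> q1), q1  //  ~(q1 -> q1), ~q1.
      branch 2.1 (add (q1 -> q1), q1):
        (~q3 <-> q2): β-rule — branch into ~q3, q2  //  ~~q3, ~q2.
          branch 2.1.1 (add ~q3, q2):
            (q1 -> q1): β-rule — branch into ~q1  //  q1.
              branch 2.1.1.1 (add ~q1):
                × closes — contains both q1 and ~q1.
              branch 2.1.1.2 (add q1):
                ○ open, literals {q1=T, q2=T, q3=F}.
          branch 2.1.2 (add ~~q3, ~q2):
            (q1 -> q1): β-rule — branch into ~q1  //  q1.
              branch 2.1.2.1 (add ~q1):
                × closes — contains both q1 and ~q1.
              branch 2.1.2.2 (add q1):
                ○ open, literals {q1=T, q2=F, q3=T}.
      branch 2.2 (add ~(q1 -> q1), ~q1):
        ~(q1 -> q1): α-rule — add q1, ~q1.
        × closes — contains both q1 and ~q1.
6 branches closed, 4 open.
Each open branch fixes some atoms; the unmentioned ones are free. Counting distinct full assignments: branch {q1=T, q5=F} (q2, q3, q4) contributes 8 new; branch {q1=T, q4=F} (q2, q3, q5) contributes 4 new; branch {q1=T, q2=T, q3=F} (q4, q5) contributes 1 new; branch {q1=T, q2=F, q3=T} (q4, q5) contributes 1 new. Total: 14.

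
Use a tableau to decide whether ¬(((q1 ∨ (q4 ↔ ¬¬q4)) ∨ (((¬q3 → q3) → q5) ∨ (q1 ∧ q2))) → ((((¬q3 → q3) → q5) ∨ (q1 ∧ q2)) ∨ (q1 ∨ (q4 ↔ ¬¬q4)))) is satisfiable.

Unsatisfiable

Initial set: {¬(((q1 ∨ (q4 ↔ ¬¬q4)) ∨ (((¬q3 → q3) → q5) ∨ (q1 ∧ q2))) → ((((¬q3 → q3) → q5) ∨ (q1 ∧ q2)) ∨ (q1 ∨ (q4 ↔ ¬¬q4))))}.
¬(((q1 ∨ (q4 ↔ ¬¬q4)) ∨ (((¬q3 → q3) → q5) ∨ (q1 ∧ q2))) → ((((¬q3 → q3) → q5) ∨ (q1 ∧ q2)) ∨ (q1 ∨ (q4 ↔ ¬¬q4)))): α-rule — add ((q1 ∨ (q4 ↔ ¬¬q4)) ∨ (((¬q3 → q3) → q5) ∨ (q1 ∧ q2))), ¬((((¬q3 → q3) → q5) ∨ (q1 ∧ q2)) ∨ (q1 ∨ (q4 ↔ ¬¬q4))).
¬((((¬q3 → q3) → q5) ∨ (q1 ∧ q2)) ∨ (q1 ∨ (q4 ↔ ¬¬q4))): α-rule — add ¬(((¬q3 → q3) → q5) ∨ (q1 ∧ q2)), ¬(q1 ∨ (q4 ↔ ¬¬q4)).
¬(((¬q3 → q3) → q5) ∨ (q1 ∧ q2)): α-rule — add ¬((¬q3 → q3) → q5), ¬(q1 ∧ q2).
¬(q1 ∨ (q4 ↔ ¬¬q4)): α-rule — add ¬q1, ¬(q4 ↔ ¬¬q4).
¬((¬q3 → q3) → q5): α-rule — add (¬q3 → q3), ¬q5.
((q1 ∨ (q4 ↔ ¬¬q4)) ∨ (((¬q3 → q3) → q5) ∨ (q1 ∧ q2))): β-rule — branch into (q1 ∨ (q4 ↔ ¬¬q4))  //  (((¬q3 → q3) → q5) ∨ (q1 ∧ q2)).
  branch 1 (add (q1 ∨ (q4 ↔ ¬¬q4))):
    ¬(q1 ∧ q2): β-rule — branch into ¬q1  //  ¬q2.
      branch 1.1 (add ¬q1):
        ¬(q4 ↔ ¬¬q4): β-rule — branch into q4, ¬¬¬q4  //  ¬q4, ¬¬q4.
          branch 1.1.1 (add q4, ¬¬¬q4):
            ¬¬¬q4: drop double negation, giving ¬q4.
            × closes — contains both q4 and ¬q4.
          branch 1.1.2 (add ¬q4, ¬¬q4):
            ¬¬q4: drop double negation, giving q4.
            × closes — contains both q4 and ¬q4.
      branch 1.2 (add ¬q2):
        ¬(q4 ↔ ¬¬q4): β-rule — branch into q4, ¬¬¬q4  //  ¬q4, ¬¬q4.
          branch 1.2.1 (add q4, ¬¬¬q4):
            ¬¬¬q4: drop double negation, giving ¬q4.
            × closes — contains both q4 and ¬q4.
          branch 1.2.2 (add ¬q4, ¬¬q4):
            ¬¬q4: drop double negation, giving q4.
            × closes — contains both q4 and ¬q4.
  branch 2 (add (((¬q3 → q3) → q5) ∨ (q1 ∧ q2))):
    ¬(q1 ∧ q2): β-rule — branch into ¬q1  //  ¬q2.
      branch 2.1 (add ¬q1):
        ¬(q4 ↔ ¬¬q4): β-rule — branch into q4, ¬¬¬q4  //  ¬q4, ¬¬q4.
          branch 2.1.1 (add q4, ¬¬¬q4):
            ¬¬¬q4: drop double negation, giving ¬q4.
            × closes — contains both q4 and ¬q4.
          branch 2.1.2 (add ¬q4, ¬¬q4):
            ¬¬q4: drop double negation, giving q4.
            × closes — contains both q4 and ¬q4.
      branch 2.2 (add ¬q2):
        ¬(q4 ↔ ¬¬q4): β-rule — branch into q4, ¬¬¬q4  //  ¬q4, ¬¬q4.
          branch 2.2.1 (add q4, ¬¬¬q4):
            ¬¬¬q4: drop double negation, giving ¬q4.
            × closes — contains both q4 and ¬q4.
          branch 2.2.2 (add ¬q4, ¬¬q4):
            ¬¬q4: drop double negation, giving q4.
            × closes — contains both q4 and ¬q4.
All 8 branches close.
Every branch closed; the formula is unsatisfiable.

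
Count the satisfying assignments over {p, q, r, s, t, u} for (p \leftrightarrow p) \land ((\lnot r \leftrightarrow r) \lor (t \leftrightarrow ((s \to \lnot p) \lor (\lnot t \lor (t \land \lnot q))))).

Initial set: {((p \leftrightarrow p) \land ((\lnot r \leftrightarrow r) \lor (t \leftrightarrow ((s \to \lnot p) \lor (\lnot t \lor (t \land \lnot q))))))}.
((p \leftrightarrow p) \land ((\lnot r \leftrightarrow r) \lor (t \leftrightarrow ((s \to \lnot p) \lor (\lnot t \lor (t \land \lnot q)))))): α-rule — add (p \leftrightarrow p), ((\lnot r \leftrightarrow r) \lor (t \leftrightarrow ((s \to \lnot p) \lor (\lnot t \lor (t \land \lnot q))))).
(p \leftrightarrow p): β-rule — branch into p, p  //  \lnot p, \lnot p.
  branch 1 (add p, p):
    ((\lnot r \leftrightarrow r) \lor (t \leftrightarrow ((s \to \lnot p) \lor (\lnot t \lor (t \land \lnot q))))): β-rule — branch into (\lnot r \leftrightarrow r)  //  (t \leftrightarrow ((s \to \lnot p) \lor (\lnot t \lor (t \land \lnot q)))).
      branch 1.1 (add (\lnot r \leftrightarrow r)):
        (\lnot r \leftrightarrow r): β-rule — branch into \lnot r, r  //  \lnot \lnot r, \lnot r.
          branch 1.1.1 (add \lnot r, r):
            × closes — contains both r and \lnot r.
          branch 1.1.2 (add \lnot \lnot r, \lnot r):
            × closes — contains both r and \lnot r.
      branch 1.2 (add (t \leftrightarrow ((s \to \lnot p) \lor (\lnot t \lor (t \land \lnot q))))):
        (t \leftrightarrow ((s \to \lnot p) \lor (\lnot t \lor (t \land \lnot q)))): β-rule — branch into t, ((s \to \lnot p) \lor (\lnot t \lor (t \land \lnot q)))  //  \lnot t, \lnot ((s \to \lnot p) \lor (\lnot t \lor (t \land \lnot q))).
          branch 1.2.1 (add t, ((s \to \lnot p) \lor (\lnot t \lor (t \land \lnot q)))):
            ((s \to \lnot p) \lor (\lnot t \lor (t \land \lnot q))): β-rule — branch into (s \to \lnot p)  //  (\lnot t \lor (t \land \lnot q)).
              branch 1.2.1.1 (add (s \to \lnot p)):
                (s \to \lnot p): β-rule — branch into \lnot s  //  \lnot p.
                  branch 1.2.1.1.1 (add \lnot s):
                    ○ open, literals {p=true, s=false, t=true}.
                  branch 1.2.1.1.2 (add \lnot p):
                    × closes — contains both p and \lnot p.
              branch 1.2.1.2 (add (\lnot t \lor (t \land \lnot q))):
                (\lnot t \lor (t \land \lnot q)): β-rule — branch into \lnot t  //  (t \land \lnot q).
                  branch 1.2.1.2.1 (add \lnot t):
                    × closes — contains both t and \lnot t.
                  branch 1.2.1.2.2 (add (t \land \lnot q)):
                    (t \land \lnot q): α-rule — add t, \lnot q.
                    ○ open, literals {p=true, q=false, t=true}.
          branch 1.2.2 (add \lnot t, \lnot ((s \to \lnot p) \lor (\lnot t \lor (t \land \lnot q)))):
            \lnot ((s \to \lnot p) \lor (\lnot t \lor (t \land \lnot q))): α-rule — add \lnot (s \to \lnot p), \lnot (\lnot t \lor (t \land \lnot q)).
            \lnot (s \to \lnot p): α-rule — add s, \lnot \lnot p.
            \lnot (\lnot t \lor (t \land \lnot q)): α-rule — add \lnot \lnot t, \lnot (t \land \lnot q).
            × closes — contains both t and \lnot t.
  branch 2 (add \lnot p, \lnot p):
    ((\lnot r \leftrightarrow r) \lor (t \leftrightarrow ((s \to \lnot p) \lor (\lnot t \lor (t \land \lnot q))))): β-rule — branch into (\lnot r \leftrightarrow r)  //  (t \leftrightarrow ((s \to \lnot p) \lor (\lnot t \lor (t \land \lnot q)))).
      branch 2.1 (add (\lnot r \leftrightarrow r)):
        (\lnot r \leftrightarrow r): β-rule — branch into \lnot r, r  //  \lnot \lnot r, \lnot r.
          branch 2.1.1 (add \lnot r, r):
            × closes — contains both r and \lnot r.
          branch 2.1.2 (add \lnot \lnot r, \lnot r):
            × closes — contains both r and \lnot r.
      branch 2.2 (add (t \leftrightarrow ((s \to \lnot p) \lor (\lnot t \lor (t \land \lnot q))))):
        (t \leftrightarrow ((s \to \lnot p) \lor (\lnot t \lor (t \land \lnot q)))): β-rule — branch into t, ((s \to \lnot p) \lor (\lnot t \lor (t \land \lnot q)))  //  \lnot t, \lnot ((s \to \lnot p) \lor (\lnot t \lor (t \land \lnot q))).
          branch 2.2.1 (add t, ((s \to \lnot p) \lor (\lnot t \lor (t \land \lnot q)))):
            ((s \to \lnot p) \lor (\lnot t \lor (t \land \lnot q))): β-rule — branch into (s \to \lnot p)  //  (\lnot t \lor (t \land \lnot q)).
              branch 2.2.1.1 (add (s \to \lnot p)):
                (s \to \lnot p): β-rule — branch into \lnot s  //  \lnot p.
                  branch 2.2.1.1.1 (add \lnot s):
                    ○ open, literals {p=false, s=false, t=true}.
                  branch 2.2.1.1.2 (add \lnot p):
                    ○ open, literals {p=false, t=true}.
              branch 2.2.1.2 (add (\lnot t \lor (t \land \lnot q))):
                (\lnot t \lor (t \land \lnot q)): β-rule — branch into \lnot t  //  (t \land \lnot q).
                  branch 2.2.1.2.1 (add \lnot t):
                    × closes — contains both t and \lnot t.
                  branch 2.2.1.2.2 (add (t \land \lnot q)):
                    (t \land \lnot q): α-rule — add t, \lnot q.
                    ○ open, literals {p=false, q=false, t=true}.
          branch 2.2.2 (add \lnot t, \lnot ((s \to \lnot p) \lor (\lnot t \lor (t \land \lnot q)))):
            \lnot ((s \to \lnot p) \lor (\lnot t \lor (t \land \lnot q))): α-rule — add \lnot (s \to \lnot p), \lnot (\lnot t \lor (t \land \lnot q)).
            \lnot (s \to \lnot p): α-rule — add s, \lnot \lnot p.
            × closes — contains both p and \lnot p.
9 branches closed, 5 open.
Each open branch fixes some atoms; the unmentioned ones are free. Counting distinct full assignments: branch {p=true, s=false, t=true} (q, r, u) contributes 8 new; branch {p=true, q=false, t=true} (r, s, u) contributes 4 new; branch {p=false, s=false, t=true} (q, r, u) contributes 8 new; branch {p=false, t=true} (q, r, s, u) contributes 8 new; branch {p=false, q=false, t=true} (r, s, u) contributes 0 new. Total: 28.

28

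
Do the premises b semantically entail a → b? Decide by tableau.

Yes

Initial set: {b; ¬(a → b)}.
¬(a → b): α-rule — add a, ¬b.
× closes — contains both b and ¬b.
All 1 branch closes.
Every branch closed, so the premises entail the conclusion.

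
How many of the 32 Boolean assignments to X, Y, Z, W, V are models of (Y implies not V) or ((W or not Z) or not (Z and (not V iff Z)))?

32

Initial set: {T ((Y implies not V) or ((W or not Z) or not (Z and (not V iff Z))))}.
T ((Y implies not V) or ((W or not Z) or not (Z and (not V iff Z)))): β-rule — branch into T (Y implies not V)  //  T ((W or not Z) or not (Z and (not V iff Z))).
  branch 1 (add T (Y implies not V)):
    T (Y implies not V): β-rule — branch into F Y  //  T not V.
      branch 1.1 (add F Y):
        ○ open, literals {Y=0}.
      branch 1.2 (add T not V):
        ○ open, literals {V=0}.
  branch 2 (add T ((W or not Z) or not (Z and (not V iff Z)))):
    T ((W or not Z) or not (Z and (not V iff Z))): β-rule — branch into T (W or not Z)  //  T not (Z and (not V iff Z)).
      branch 2.1 (add T (W or not Z)):
        T (W or not Z): β-rule — branch into T W  //  T not Z.
          branch 2.1.1 (add T W):
            ○ open, literals {W=1}.
          branch 2.1.2 (add T not Z):
            ○ open, literals {Z=0}.
      branch 2.2 (add T not (Z and (not V iff Z))):
        T not (Z and (not V iff Z)): β-rule — branch into F Z  //  F (not V iff Z).
          branch 2.2.1 (add F Z):
            ○ open, literals {Z=0}.
          branch 2.2.2 (add F (not V iff Z)):
            F (not V iff Z): β-rule — branch into T not V, F Z  //  F not V, T Z.
              branch 2.2.2.1 (add T not V, F Z):
                ○ open, literals {V=0, Z=0}.
              branch 2.2.2.2 (add F not V, T Z):
                ○ open, literals {V=1, Z=1}.
0 branches closed, 7 open.
Each open branch fixes some atoms; the unmentioned ones are free. Counting distinct full assignments: branch {Y=0} (X, Z, W, V) contributes 16 new; branch {V=0} (X, Y, Z, W) contributes 8 new; branch {W=1} (X, Y, Z, V) contributes 4 new; branch {Z=0} (X, Y, W, V) contributes 2 new; branch {Z=0} (X, Y, W, V) contributes 0 new; branch {V=0, Z=0} (X, Y, W) contributes 0 new; branch {V=1, Z=1} (X, Y, W) contributes 2 new. Total: 32.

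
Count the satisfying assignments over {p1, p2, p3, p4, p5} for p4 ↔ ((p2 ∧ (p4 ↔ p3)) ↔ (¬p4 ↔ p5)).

Initial set: {(p4 ↔ ((p2 ∧ (p4 ↔ p3)) ↔ (¬p4 ↔ p5)))}.
(p4 ↔ ((p2 ∧ (p4 ↔ p3)) ↔ (¬p4 ↔ p5))): β-rule — branch into p4, ((p2 ∧ (p4 ↔ p3)) ↔ (¬p4 ↔ p5))  //  ¬p4, ¬((p2 ∧ (p4 ↔ p3)) ↔ (¬p4 ↔ p5)).
  branch 1 (add p4, ((p2 ∧ (p4 ↔ p3)) ↔ (¬p4 ↔ p5))):
    ((p2 ∧ (p4 ↔ p3)) ↔ (¬p4 ↔ p5)): β-rule — branch into (p2 ∧ (p4 ↔ p3)), (¬p4 ↔ p5)  //  ¬(p2 ∧ (p4 ↔ p3)), ¬(¬p4 ↔ p5).
      branch 1.1 (add (p2 ∧ (p4 ↔ p3)), (¬p4 ↔ p5)):
        (p2 ∧ (p4 ↔ p3)): α-rule — add p2, (p4 ↔ p3).
        (¬p4 ↔ p5): β-rule — branch into ¬p4, p5  //  ¬¬p4, ¬p5.
          branch 1.1.1 (add ¬p4, p5):
            × closes — contains both p4 and ¬p4.
          branch 1.1.2 (add ¬¬p4, ¬p5):
            (p4 ↔ p3): β-rule — branch into p4, p3  //  ¬p4, ¬p3.
              branch 1.1.2.1 (add p4, p3):
                ○ open, literals {p2=T, p3=T, p4=T, p5=F}.
              branch 1.1.2.2 (add ¬p4, ¬p3):
                × closes — contains both p4 and ¬p4.
      branch 1.2 (add ¬(p2 ∧ (p4 ↔ p3)), ¬(¬p4 ↔ p5)):
        ¬(p2 ∧ (p4 ↔ p3)): β-rule — branch into ¬p2  //  ¬(p4 ↔ p3).
          branch 1.2.1 (add ¬p2):
            ¬(¬p4 ↔ p5): β-rule — branch into ¬p4, ¬p5  //  ¬¬p4, p5.
              branch 1.2.1.1 (add ¬p4, ¬p5):
                × closes — contains both p4 and ¬p4.
              branch 1.2.1.2 (add ¬¬p4, p5):
                ○ open, literals {p2=F, p4=T, p5=T}.
          branch 1.2.2 (add ¬(p4 ↔ p3)):
            ¬(¬p4 ↔ p5): β-rule — branch into ¬p4, ¬p5  //  ¬¬p4, p5.
              branch 1.2.2.1 (add ¬p4, ¬p5):
                × closes — contains both p4 and ¬p4.
              branch 1.2.2.2 (add ¬¬p4, p5):
                ¬(p4 ↔ p3): β-rule — branch into p4, ¬p3  //  ¬p4, p3.
                  branch 1.2.2.2.1 (add p4, ¬p3):
                    ○ open, literals {p3=F, p4=T, p5=T}.
                  branch 1.2.2.2.2 (add ¬p4, p3):
                    × closes — contains both p4 and ¬p4.
  branch 2 (add ¬p4, ¬((p2 ∧ (p4 ↔ p3)) ↔ (¬p4 ↔ p5))):
    ¬((p2 ∧ (p4 ↔ p3)) ↔ (¬p4 ↔ p5)): β-rule — branch into (p2 ∧ (p4 ↔ p3)), ¬(¬p4 ↔ p5)  //  ¬(p2 ∧ (p4 ↔ p3)), (¬p4 ↔ p5).
      branch 2.1 (add (p2 ∧ (p4 ↔ p3)), ¬(¬p4 ↔ p5)):
        (p2 ∧ (p4 ↔ p3)): α-rule — add p2, (p4 ↔ p3).
        ¬(¬p4 ↔ p5): β-rule — branch into ¬p4, ¬p5  //  ¬¬p4, p5.
          branch 2.1.1 (add ¬p4, ¬p5):
            (p4 ↔ p3): β-rule — branch into p4, p3  //  ¬p4, ¬p3.
              branch 2.1.1.1 (add p4, p3):
                × closes — contains both p4 and ¬p4.
              branch 2.1.1.2 (add ¬p4, ¬p3):
                ○ open, literals {p2=T, p3=F, p4=F, p5=F}.
          branch 2.1.2 (add ¬¬p4, p5):
            × closes — contains both p4 and ¬p4.
      branch 2.2 (add ¬(p2 ∧ (p4 ↔ p3)), (¬p4 ↔ p5)):
        ¬(p2 ∧ (p4 ↔ p3)): β-rule — branch into ¬p2  //  ¬(p4 ↔ p3).
          branch 2.2.1 (add ¬p2):
            (¬p4 ↔ p5): β-rule — branch into ¬p4, p5  //  ¬¬p4, ¬p5.
              branch 2.2.1.1 (add ¬p4, p5):
                ○ open, literals {p2=F, p4=F, p5=T}.
              branch 2.2.1.2 (add ¬¬p4, ¬p5):
                × closes — contains both p4 and ¬p4.
          branch 2.2.2 (add ¬(p4 ↔ p3)):
            (¬p4 ↔ p5): β-rule — branch into ¬p4, p5  //  ¬¬p4, ¬p5.
              branch 2.2.2.1 (add ¬p4, p5):
                ¬(p4 ↔ p3): β-rule — branch into p4, ¬p3  //  ¬p4, p3.
                  branch 2.2.2.1.1 (add p4, ¬p3):
                    × closes — contains both p4 and ¬p4.
                  branch 2.2.2.1.2 (add ¬p4, p3):
                    ○ open, literals {p3=T, p4=F, p5=T}.
              branch 2.2.2.2 (add ¬¬p4, ¬p5):
                × closes — contains both p4 and ¬p4.
10 branches closed, 6 open.
Each open branch fixes some atoms; the unmentioned ones are free. Counting distinct full assignments: branch {p2=T, p3=T, p4=T, p5=F} (p1) contributes 2 new; branch {p2=F, p4=T, p5=T} (p1, p3) contributes 4 new; branch {p3=F, p4=T, p5=T} (p1, p2) contributes 2 new; branch {p2=T, p3=F, p4=F, p5=F} (p1) contributes 2 new; branch {p2=F, p4=F, p5=T} (p1, p3) contributes 4 new; branch {p3=T, p4=F, p5=T} (p1, p2) contributes 2 new. Total: 16.

16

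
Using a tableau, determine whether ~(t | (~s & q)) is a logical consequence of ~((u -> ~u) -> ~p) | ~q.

Initial set: {(~((u -> ~u) -> ~p) | ~q); ~~(t | (~s & q))}.
(~((u -> ~u) -> ~p) | ~q): β-rule — branch into ~((u -> ~u) -> ~p)  //  ~q.
  branch 1 (add ~((u -> ~u) -> ~p)):
    ~((u -> ~u) -> ~p): α-rule — add (u -> ~u), ~~p.
    ~~(t | (~s & q)): β-rule — branch into t  //  (~s & q).
      branch 1.1 (add t):
        (u -> ~u): β-rule — branch into ~u  //  ~u.
          branch 1.1.1 (add ~u):
            ○ open, literals {p=1, t=1, u=0}.
          branch 1.1.2 (add ~u):
            ○ open, literals {p=1, t=1, u=0}.
      branch 1.2 (add (~s & q)):
        (~s & q): α-rule — add ~s, q.
        (u -> ~u): β-rule — branch into ~u  //  ~u.
          branch 1.2.1 (add ~u):
            ○ open, literals {p=1, q=1, s=0, u=0}.
          branch 1.2.2 (add ~u):
            ○ open, literals {p=1, q=1, s=0, u=0}.
  branch 2 (add ~q):
    ~~(t | (~s & q)): β-rule — branch into t  //  (~s & q).
      branch 2.1 (add t):
        ○ open, literals {q=0, t=1}.
      branch 2.2 (add (~s & q)):
        (~s & q): α-rule — add ~s, q.
        × closes — contains both q and ~q.
1 branch closed, 5 open.
An open branch gives a countermodel: p=1, t=1, u=0 (unmentioned atoms arbitrary); the premises hold there but the conclusion fails.

No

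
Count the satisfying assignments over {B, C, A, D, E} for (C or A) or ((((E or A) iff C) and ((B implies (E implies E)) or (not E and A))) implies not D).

Initial set: {((C or A) or ((((E or A) iff C) and ((B implies (E implies E)) or (not E and A))) implies not D))}.
((C or A) or ((((E or A) iff C) and ((B implies (E implies E)) or (not E and A))) implies not D)): β-rule — branch into (C or A)  //  ((((E or A) iff C) and ((B implies (E implies E)) or (not E and A))) implies not D).
  branch 1 (add (C or A)):
    (C or A): β-rule — branch into C  //  A.
      branch 1.1 (add C):
        ○ open, literals {C=true}.
      branch 1.2 (add A):
        ○ open, literals {A=true}.
  branch 2 (add ((((E or A) iff C) and ((B implies (E implies E)) or (not E and A))) implies not D)):
    ((((E or A) iff C) and ((B implies (E implies E)) or (not E and A))) implies not D): β-rule — branch into not (((E or A) iff C) and ((B implies (E implies E)) or (not E and A)))  //  not D.
      branch 2.1 (add not (((E or A) iff C) and ((B implies (E implies E)) or (not E and A)))):
        not (((E or A) iff C) and ((B implies (E implies E)) or (not E and A))): β-rule — branch into not ((E or A) iff C)  //  not ((B implies (E implies E)) or (not E and A)).
          branch 2.1.1 (add not ((E or A) iff C)):
            not ((E or A) iff C): β-rule — branch into (E or A), not C  //  not (E or A), C.
              branch 2.1.1.1 (add (E or A), not C):
                (E or A): β-rule — branch into E  //  A.
                  branch 2.1.1.1.1 (add E):
                    ○ open, literals {C=false, E=true}.
                  branch 2.1.1.1.2 (add A):
                    ○ open, literals {A=true, C=false}.
              branch 2.1.1.2 (add not (E or A), C):
                not (E or A): α-rule — add not E, not A.
                ○ open, literals {A=false, C=true, E=false}.
          branch 2.1.2 (add not ((B implies (E implies E)) or (not E and A))):
            not ((B implies (E implies E)) or (not E and A)): α-rule — add not (B implies (E implies E)), not (not E and A).
            not (B implies (E implies E)): α-rule — add B, not (E implies E).
            not (E implies E): α-rule — add E, not E.
            × closes — contains both E and not E.
      branch 2.2 (add not D):
        ○ open, literals {D=false}.
1 branch closed, 6 open.
Each open branch fixes some atoms; the unmentioned ones are free. Counting distinct full assignments: branch {C=true} (B, A, D, E) contributes 16 new; branch {A=true} (B, C, D, E) contributes 8 new; branch {C=false, E=true} (B, A, D) contributes 4 new; branch {A=true, C=false} (B, D, E) contributes 0 new; branch {A=false, C=true, E=false} (B, D) contributes 0 new; branch {D=false} (B, C, A, E) contributes 2 new. Total: 30.

30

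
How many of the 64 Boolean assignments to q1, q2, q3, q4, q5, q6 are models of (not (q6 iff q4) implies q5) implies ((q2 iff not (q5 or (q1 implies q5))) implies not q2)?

60

Initial set: {T ((not (q6 iff q4) implies q5) implies ((q2 iff not (q5 or (q1 implies q5))) implies not q2))}.
T ((not (q6 iff q4) implies q5) implies ((q2 iff not (q5 or (q1 implies q5))) implies not q2)): β-rule — branch into F (not (q6 iff q4) implies q5)  //  T ((q2 iff not (q5 or (q1 implies q5))) implies not q2).
  branch 1 (add F (not (q6 iff q4) implies q5)):
    F (not (q6 iff q4) implies q5): α-rule — add T not (q6 iff q4), F q5.
    T not (q6 iff q4): β-rule — branch into T q6, F q4  //  F q6, T q4.
      branch 1.1 (add T q6, F q4):
        ○ open, literals {q4=false, q5=false, q6=true}.
      branch 1.2 (add F q6, T q4):
        ○ open, literals {q4=true, q5=false, q6=false}.
  branch 2 (add T ((q2 iff not (q5 or (q1 implies q5))) implies not q2)):
    T ((q2 iff not (q5 or (q1 implies q5))) implies not q2): β-rule — branch into F (q2 iff not (q5 or (q1 implies q5)))  //  T not q2.
      branch 2.1 (add F (q2 iff not (q5 or (q1 implies q5)))):
        F (q2 iff not (q5 or (q1 implies q5))): β-rule — branch into T q2, F not (q5 or (q1 implies q5))  //  F q2, T not (q5 or (q1 implies q5)).
          branch 2.1.1 (add T q2, F not (q5 or (q1 implies q5))):
            F not (q5 or (q1 implies q5)): β-rule — branch into T q5  //  T (q1 implies q5).
              branch 2.1.1.1 (add T q5):
                ○ open, literals {q2=true, q5=true}.
              branch 2.1.1.2 (add T (q1 implies q5)):
                T (q1 implies q5): β-rule — branch into F q1  //  T q5.
                  branch 2.1.1.2.1 (add F q1):
                    ○ open, literals {q1=false, q2=true}.
                  branch 2.1.1.2.2 (add T q5):
                    ○ open, literals {q2=true, q5=true}.
          branch 2.1.2 (add F q2, T not (q5 or (q1 implies q5))):
            T not (q5 or (q1 implies q5)): α-rule — add F q5, F (q1 implies q5).
            F (q1 implies q5): α-rule — add T q1, F q5.
            ○ open, literals {q1=true, q2=false, q5=false}.
      branch 2.2 (add T not q2):
        ○ open, literals {q2=false}.
0 branches closed, 7 open.
Each open branch fixes some atoms; the unmentioned ones are free. Counting distinct full assignments: branch {q4=false, q5=false, q6=true} (q1, q2, q3) contributes 8 new; branch {q4=true, q5=false, q6=false} (q1, q2, q3) contributes 8 new; branch {q2=true, q5=true} (q1, q3, q4, q6) contributes 16 new; branch {q1=false, q2=true} (q3, q4, q5, q6) contributes 4 new; branch {q2=true, q5=true} (q1, q3, q4, q6) contributes 0 new; branch {q1=true, q2=false, q5=false} (q3, q4, q6) contributes 4 new; branch {q2=false} (q1, q3, q4, q5, q6) contributes 20 new. Total: 60.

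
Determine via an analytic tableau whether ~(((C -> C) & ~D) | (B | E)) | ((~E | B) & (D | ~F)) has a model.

Satisfiable

Initial set: {T (~(((C -> C) & ~D) | (B | E)) | ((~E | B) & (D | ~F)))}.
T (~(((C -> C) & ~D) | (B | E)) | ((~E | B) & (D | ~F))): β-rule — branch into T ~(((C -> C) & ~D) | (B | E))  //  T ((~E | B) & (D | ~F)).
  branch 1 (add T ~(((C -> C) & ~D) | (B | E))):
    T ~(((C -> C) & ~D) | (B | E)): α-rule — add F ((C -> C) & ~D), F (B | E).
    F (B | E): α-rule — add F B, F E.
    F ((C -> C) & ~D): β-rule — branch into F (C -> C)  //  F ~D.
      branch 1.1 (add F (C -> C)):
        F (C -> C): α-rule — add T C, F C.
        × closes — contains both C and ~C.
      branch 1.2 (add F ~D):
        ○ open, literals {B=F, D=T, E=F}.
  branch 2 (add T ((~E | B) & (D | ~F))):
    T ((~E | B) & (D | ~F)): α-rule — add T (~E | B), T (D | ~F).
    T (~E | B): β-rule — branch into T ~E  //  T B.
      branch 2.1 (add T ~E):
        T (D | ~F): β-rule — branch into T D  //  T ~F.
          branch 2.1.1 (add T D):
            ○ open, literals {D=T, E=F}.
          branch 2.1.2 (add T ~F):
            ○ open, literals {E=F, F=F}.
      branch 2.2 (add T B):
        T (D | ~F): β-rule — branch into T D  //  T ~F.
          branch 2.2.1 (add T D):
            ○ open, literals {B=T, D=T}.
          branch 2.2.2 (add T ~F):
            ○ open, literals {B=T, F=F}.
1 branch closed, 5 open.
An open branch gives a satisfying assignment: B=F, D=T, E=F.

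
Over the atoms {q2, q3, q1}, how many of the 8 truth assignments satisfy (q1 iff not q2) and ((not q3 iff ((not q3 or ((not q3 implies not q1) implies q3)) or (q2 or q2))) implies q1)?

3

Initial set: {((q1 iff not q2) and ((not q3 iff ((not q3 or ((not q3 implies not q1) implies q3)) or (q2 or q2))) implies q1))}.
((q1 iff not q2) and ((not q3 iff ((not q3 or ((not q3 implies not q1) implies q3)) or (q2 or q2))) implies q1)): α-rule — add (q1 iff not q2), ((not q3 iff ((not q3 or ((not q3 implies not q1) implies q3)) or (q2 or q2))) implies q1).
(q1 iff not q2): β-rule — branch into q1, not q2  //  not q1, not not q2.
  branch 1 (add q1, not q2):
    ((not q3 iff ((not q3 or ((not q3 implies not q1) implies q3)) or (q2 or q2))) implies q1): β-rule — branch into not (not q3 iff ((not q3 or ((not q3 implies not q1) implies q3)) or (q2 or q2)))  //  q1.
      branch 1.1 (add not (not q3 iff ((not q3 or ((not q3 implies not q1) implies q3)) or (q2 or q2)))):
        not (not q3 iff ((not q3 or ((not q3 implies not q1) implies q3)) or (q2 or q2))): β-rule — branch into not q3, not ((not q3 or ((not q3 implies not q1) implies q3)) or (q2 or q2))  //  not not q3, ((not q3 or ((not q3 implies not q1) implies q3)) or (q2 or q2)).
          branch 1.1.1 (add not q3, not ((not q3 or ((not q3 implies not q1) implies q3)) or (q2 or q2))):
            not ((not q3 or ((not q3 implies not q1) implies q3)) or (q2 or q2)): α-rule — add not (not q3 or ((not q3 implies not q1) implies q3)), not (q2 or q2).
            not (not q3 or ((not q3 implies not q1) implies q3)): α-rule — add not not q3, not ((not q3 implies not q1) implies q3).
            × closes — contains both q3 and not q3.
          branch 1.1.2 (add not not q3, ((not q3 or ((not q3 implies not q1) implies q3)) or (q2 or q2))):
            ((not q3 or ((not q3 implies not q1) implies q3)) or (q2 or q2)): β-rule — branch into (not q3 or ((not q3 implies not q1) implies q3))  //  (q2 or q2).
              branch 1.1.2.1 (add (not q3 or ((not q3 implies not q1) implies q3))):
                (not q3 or ((not q3 implies not q1) implies q3)): β-rule — branch into not q3  //  ((not q3 implies not q1) implies q3).
                  branch 1.1.2.1.1 (add not q3):
                    × closes — contains both q3 and not q3.
                  branch 1.1.2.1.2 (add ((not q3 implies not q1) implies q3)):
                    ((not q3 implies not q1) implies q3): β-rule — branch into not (not q3 implies not q1)  //  q3.
                      branch 1.1.2.1.2.1 (add not (not q3 implies not q1)):
                        not (not q3 implies not q1): α-rule — add not q3, not not q1.
                        × closes — contains both q3 and not q3.
                      branch 1.1.2.1.2.2 (add q3):
                        ○ open, literals {q1=1, q2=0, q3=1}.
              branch 1.1.2.2 (add (q2 or q2)):
                (q2 or q2): β-rule — branch into q2  //  q2.
                  branch 1.1.2.2.1 (add q2):
                    × closes — contains both q2 and not q2.
                  branch 1.1.2.2.2 (add q2):
                    × closes — contains both q2 and not q2.
      branch 1.2 (add q1):
        ○ open, literals {q1=1, q2=0}.
  branch 2 (add not q1, not not q2):
    ((not q3 iff ((not q3 or ((not q3 implies not q1) implies q3)) or (q2 or q2))) implies q1): β-rule — branch into not (not q3 iff ((not q3 or ((not q3 implies not q1) implies q3)) or (q2 or q2)))  //  q1.
      branch 2.1 (add not (not q3 iff ((not q3 or ((not q3 implies not q1) implies q3)) or (q2 or q2)))):
        not (not q3 iff ((not q3 or ((not q3 implies not q1) implies q3)) or (q2 or q2))): β-rule — branch into not q3, not ((not q3 or ((not q3 implies not q1) implies q3)) or (q2 or q2))  //  not not q3, ((not q3 or ((not q3 implies not q1) implies q3)) or (q2 or q2)).
          branch 2.1.1 (add not q3, not ((not q3 or ((not q3 implies not q1) implies q3)) or (q2 or q2))):
            not ((not q3 or ((not q3 implies not q1) implies q3)) or (q2 or q2)): α-rule — add not (not q3 or ((not q3 implies not q1) implies q3)), not (q2 or q2).
            not (not q3 or ((not q3 implies not q1) implies q3)): α-rule — add not not q3, not ((not q3 implies not q1) implies q3).
            × closes — contains both q3 and not q3.
          branch 2.1.2 (add not not q3, ((not q3 or ((not q3 implies not q1) implies q3)) or (q2 or q2))):
            ((not q3 or ((not q3 implies not q1) implies q3)) or (q2 or q2)): β-rule — branch into (not q3 or ((not q3 implies not q1) implies q3))  //  (q2 or q2).
              branch 2.1.2.1 (add (not q3 or ((not q3 implies not q1) implies q3))):
                (not q3 or ((not q3 implies not q1) implies q3)): β-rule — branch into not q3  //  ((not q3 implies not q1) implies q3).
                  branch 2.1.2.1.1 (add not q3):
                    × closes — contains both q3 and not q3.
                  branch 2.1.2.1.2 (add ((not q3 implies not q1) implies q3)):
                    ((not q3 implies not q1) implies q3): β-rule — branch into not (not q3 implies not q1)  //  q3.
                      branch 2.1.2.1.2.1 (add not (not q3 implies not q1)):
                        not (not q3 implies not q1): α-rule — add not q3, not not q1.
                        × closes — contains both q3 and not q3.
                      branch 2.1.2.1.2.2 (add q3):
                        ○ open, literals {q1=0, q2=1, q3=1}.
              branch 2.1.2.2 (add (q2 or q2)):
                (q2 or q2): β-rule — branch into q2  //  q2.
                  branch 2.1.2.2.1 (add q2):
                    ○ open, literals {q1=0, q2=1, q3=1}.
                  branch 2.1.2.2.2 (add q2):
                    ○ open, literals {q1=0, q2=1, q3=1}.
      branch 2.2 (add q1):
        × closes — contains both q1 and not q1.
9 branches closed, 5 open.
Each open branch fixes some atoms; the unmentioned ones are free. Counting distinct full assignments: branch {q1=1, q2=0, q3=1} (none free) contributes 1 new; branch {q1=1, q2=0} (q3) contributes 1 new; branch {q1=0, q2=1, q3=1} (none free) contributes 1 new; branch {q1=0, q2=1, q3=1} (none free) contributes 0 new; branch {q1=0, q2=1, q3=1} (none free) contributes 0 new. Total: 3.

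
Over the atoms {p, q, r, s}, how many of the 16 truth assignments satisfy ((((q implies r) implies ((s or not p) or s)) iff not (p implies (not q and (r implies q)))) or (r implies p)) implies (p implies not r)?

Initial set: {(((((q implies r) implies ((s or not p) or s)) iff not (p implies (not q and (r implies q)))) or (r implies p)) implies (p implies not r))}.
(((((q implies r) implies ((s or not p) or s)) iff not (p implies (not q and (r implies q)))) or (r implies p)) implies (p implies not r)): β-rule — branch into not ((((q implies r) implies ((s or not p) or s)) iff not (p implies (not q and (r implies q)))) or (r implies p))  //  (p implies not r).
  branch 1 (add not ((((q implies r) implies ((s or not p) or s)) iff not (p implies (not q and (r implies q)))) or (r implies p))):
    not ((((q implies r) implies ((s or not p) or s)) iff not (p implies (not q and (r implies q)))) or (r implies p)): α-rule — add not (((q implies r) implies ((s or not p) or s)) iff not (p implies (not q and (r implies q)))), not (r implies p).
    not (r implies p): α-rule — add r, not p.
    not (((q implies r) implies ((s or not p) or s)) iff not (p implies (not q and (r implies q)))): β-rule — branch into ((q implies r) implies ((s or not p) or s)), not not (p implies (not q and (r implies q)))  //  not ((q implies r) implies ((s or not p) or s)), not (p implies (not q and (r implies q))).
      branch 1.1 (add ((q implies r) implies ((s or not p) or s)), not not (p implies (not q and (r implies q)))):
        ((q implies r) implies ((s or not p) or s)): β-rule — branch into not (q implies r)  //  ((s or not p) or s).
          branch 1.1.1 (add not (q implies r)):
            not (q implies r): α-rule — add q, not r.
            × closes — contains both r and not r.
          branch 1.1.2 (add ((s or not p) or s)):
            not not (p implies (not q and (r implies q))): β-rule — branch into not p  //  (not q and (r implies q)).
              branch 1.1.2.1 (add not p):
                ((s or not p) or s): β-rule — branch into (s or not p)  //  s.
                  branch 1.1.2.1.1 (add (s or not p)):
                    (s or not p): β-rule — branch into s  //  not p.
                      branch 1.1.2.1.1.1 (add s):
                        ○ open, literals {p=false, r=true, s=true}.
                      branch 1.1.2.1.1.2 (add not p):
                        ○ open, literals {p=false, r=true}.
                  branch 1.1.2.1.2 (add s):
                    ○ open, literals {p=false, r=true, s=true}.
              branch 1.1.2.2 (add (not q and (r implies q))):
                (not q and (r implies q)): α-rule — add not q, (r implies q).
                ((s or not p) or s): β-rule — branch into (s or not p)  //  s.
                  branch 1.1.2.2.1 (add (s or not p)):
                    (r implies q): β-rule — branch into not r  //  q.
                      branch 1.1.2.2.1.1 (add not r):
                        × closes — contains both r and not r.
                      branch 1.1.2.2.1.2 (add q):
                        × closes — contains both q and not q.
                  branch 1.1.2.2.2 (add s):
                    (r implies q): β-rule — branch into not r  //  q.
                      branch 1.1.2.2.2.1 (add not r):
                        × closes — contains both r and not r.
                      branch 1.1.2.2.2.2 (add q):
                        × closes — contains both q and not q.
      branch 1.2 (add not ((q implies r) implies ((s or not p) or s)), not (p implies (not q and (r implies q)))):
        not ((q implies r) implies ((s or not p) or s)): α-rule — add (q implies r), not ((s or not p) or s).
        not (p implies (not q and (r implies q))): α-rule — add p, not (not q and (r implies q)).
        × closes — contains both p and not p.
  branch 2 (add (p implies not r)):
    (p implies not r): β-rule — branch into not p  //  not r.
      branch 2.1 (add not p):
        ○ open, literals {p=false}.
      branch 2.2 (add not r):
        ○ open, literals {r=false}.
6 branches closed, 5 open.
Each open branch fixes some atoms; the unmentioned ones are free. Counting distinct full assignments: branch {p=false, r=true, s=true} (q) contributes 2 new; branch {p=false, r=true} (q, s) contributes 2 new; branch {p=false, r=true, s=true} (q) contributes 0 new; branch {p=false} (q, r, s) contributes 4 new; branch {r=false} (p, q, s) contributes 4 new. Total: 12.

12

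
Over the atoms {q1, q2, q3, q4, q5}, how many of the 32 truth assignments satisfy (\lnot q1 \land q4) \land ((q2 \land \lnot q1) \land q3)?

2

Initial set: {((\lnot q1 \land q4) \land ((q2 \land \lnot q1) \land q3))}.
((\lnot q1 \land q4) \land ((q2 \land \lnot q1) \land q3)): α-rule — add (\lnot q1 \land q4), ((q2 \land \lnot q1) \land q3).
(\lnot q1 \land q4): α-rule — add \lnot q1, q4.
((q2 \land \lnot q1) \land q3): α-rule — add (q2 \land \lnot q1), q3.
(q2 \land \lnot q1): α-rule — add q2, \lnot q1.
○ open, literals {q1=0, q2=1, q3=1, q4=1}.
0 branches closed, 1 open.
Each open branch fixes some atoms; the unmentioned ones are free. Counting distinct full assignments: branch {q1=0, q2=1, q3=1, q4=1} (q5) contributes 2 new. Total: 2.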